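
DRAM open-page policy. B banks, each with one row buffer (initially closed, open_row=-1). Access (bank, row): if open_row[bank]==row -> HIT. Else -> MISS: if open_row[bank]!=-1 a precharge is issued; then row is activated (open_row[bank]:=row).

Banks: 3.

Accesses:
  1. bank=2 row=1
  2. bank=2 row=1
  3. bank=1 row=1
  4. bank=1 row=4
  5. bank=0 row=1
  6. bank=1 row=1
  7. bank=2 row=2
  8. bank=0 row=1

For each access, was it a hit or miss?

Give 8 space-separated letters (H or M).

Acc 1: bank2 row1 -> MISS (open row1); precharges=0
Acc 2: bank2 row1 -> HIT
Acc 3: bank1 row1 -> MISS (open row1); precharges=0
Acc 4: bank1 row4 -> MISS (open row4); precharges=1
Acc 5: bank0 row1 -> MISS (open row1); precharges=1
Acc 6: bank1 row1 -> MISS (open row1); precharges=2
Acc 7: bank2 row2 -> MISS (open row2); precharges=3
Acc 8: bank0 row1 -> HIT

Answer: M H M M M M M H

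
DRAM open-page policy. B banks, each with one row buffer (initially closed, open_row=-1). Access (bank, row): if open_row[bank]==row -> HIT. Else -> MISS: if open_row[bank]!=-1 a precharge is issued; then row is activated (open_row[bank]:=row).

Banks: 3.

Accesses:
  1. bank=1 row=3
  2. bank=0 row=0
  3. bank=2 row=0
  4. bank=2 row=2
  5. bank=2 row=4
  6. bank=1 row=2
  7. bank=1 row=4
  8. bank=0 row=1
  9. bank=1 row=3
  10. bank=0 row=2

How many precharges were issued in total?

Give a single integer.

Answer: 7

Derivation:
Acc 1: bank1 row3 -> MISS (open row3); precharges=0
Acc 2: bank0 row0 -> MISS (open row0); precharges=0
Acc 3: bank2 row0 -> MISS (open row0); precharges=0
Acc 4: bank2 row2 -> MISS (open row2); precharges=1
Acc 5: bank2 row4 -> MISS (open row4); precharges=2
Acc 6: bank1 row2 -> MISS (open row2); precharges=3
Acc 7: bank1 row4 -> MISS (open row4); precharges=4
Acc 8: bank0 row1 -> MISS (open row1); precharges=5
Acc 9: bank1 row3 -> MISS (open row3); precharges=6
Acc 10: bank0 row2 -> MISS (open row2); precharges=7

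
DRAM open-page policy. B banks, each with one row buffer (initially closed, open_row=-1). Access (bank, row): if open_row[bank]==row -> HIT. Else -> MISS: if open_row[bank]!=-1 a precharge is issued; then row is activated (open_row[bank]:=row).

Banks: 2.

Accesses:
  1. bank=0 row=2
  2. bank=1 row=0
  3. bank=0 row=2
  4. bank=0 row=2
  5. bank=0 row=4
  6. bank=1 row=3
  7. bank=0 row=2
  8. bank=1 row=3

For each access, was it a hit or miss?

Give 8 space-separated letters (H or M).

Answer: M M H H M M M H

Derivation:
Acc 1: bank0 row2 -> MISS (open row2); precharges=0
Acc 2: bank1 row0 -> MISS (open row0); precharges=0
Acc 3: bank0 row2 -> HIT
Acc 4: bank0 row2 -> HIT
Acc 5: bank0 row4 -> MISS (open row4); precharges=1
Acc 6: bank1 row3 -> MISS (open row3); precharges=2
Acc 7: bank0 row2 -> MISS (open row2); precharges=3
Acc 8: bank1 row3 -> HIT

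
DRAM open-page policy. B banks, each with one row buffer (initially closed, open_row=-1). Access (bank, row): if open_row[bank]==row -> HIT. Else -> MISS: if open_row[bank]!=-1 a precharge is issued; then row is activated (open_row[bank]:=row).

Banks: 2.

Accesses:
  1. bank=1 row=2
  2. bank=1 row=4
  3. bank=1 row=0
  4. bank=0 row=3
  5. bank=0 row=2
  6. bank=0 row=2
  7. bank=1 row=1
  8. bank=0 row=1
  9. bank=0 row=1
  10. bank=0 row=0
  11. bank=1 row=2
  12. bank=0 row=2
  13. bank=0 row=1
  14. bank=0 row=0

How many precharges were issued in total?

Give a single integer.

Acc 1: bank1 row2 -> MISS (open row2); precharges=0
Acc 2: bank1 row4 -> MISS (open row4); precharges=1
Acc 3: bank1 row0 -> MISS (open row0); precharges=2
Acc 4: bank0 row3 -> MISS (open row3); precharges=2
Acc 5: bank0 row2 -> MISS (open row2); precharges=3
Acc 6: bank0 row2 -> HIT
Acc 7: bank1 row1 -> MISS (open row1); precharges=4
Acc 8: bank0 row1 -> MISS (open row1); precharges=5
Acc 9: bank0 row1 -> HIT
Acc 10: bank0 row0 -> MISS (open row0); precharges=6
Acc 11: bank1 row2 -> MISS (open row2); precharges=7
Acc 12: bank0 row2 -> MISS (open row2); precharges=8
Acc 13: bank0 row1 -> MISS (open row1); precharges=9
Acc 14: bank0 row0 -> MISS (open row0); precharges=10

Answer: 10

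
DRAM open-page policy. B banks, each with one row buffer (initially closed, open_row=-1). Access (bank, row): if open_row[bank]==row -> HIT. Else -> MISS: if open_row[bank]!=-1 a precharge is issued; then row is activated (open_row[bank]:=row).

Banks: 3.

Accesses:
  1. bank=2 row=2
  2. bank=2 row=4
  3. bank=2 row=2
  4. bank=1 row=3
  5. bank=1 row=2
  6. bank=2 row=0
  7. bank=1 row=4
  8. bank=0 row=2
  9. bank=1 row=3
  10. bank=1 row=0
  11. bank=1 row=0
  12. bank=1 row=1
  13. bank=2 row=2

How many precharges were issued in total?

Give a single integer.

Answer: 9

Derivation:
Acc 1: bank2 row2 -> MISS (open row2); precharges=0
Acc 2: bank2 row4 -> MISS (open row4); precharges=1
Acc 3: bank2 row2 -> MISS (open row2); precharges=2
Acc 4: bank1 row3 -> MISS (open row3); precharges=2
Acc 5: bank1 row2 -> MISS (open row2); precharges=3
Acc 6: bank2 row0 -> MISS (open row0); precharges=4
Acc 7: bank1 row4 -> MISS (open row4); precharges=5
Acc 8: bank0 row2 -> MISS (open row2); precharges=5
Acc 9: bank1 row3 -> MISS (open row3); precharges=6
Acc 10: bank1 row0 -> MISS (open row0); precharges=7
Acc 11: bank1 row0 -> HIT
Acc 12: bank1 row1 -> MISS (open row1); precharges=8
Acc 13: bank2 row2 -> MISS (open row2); precharges=9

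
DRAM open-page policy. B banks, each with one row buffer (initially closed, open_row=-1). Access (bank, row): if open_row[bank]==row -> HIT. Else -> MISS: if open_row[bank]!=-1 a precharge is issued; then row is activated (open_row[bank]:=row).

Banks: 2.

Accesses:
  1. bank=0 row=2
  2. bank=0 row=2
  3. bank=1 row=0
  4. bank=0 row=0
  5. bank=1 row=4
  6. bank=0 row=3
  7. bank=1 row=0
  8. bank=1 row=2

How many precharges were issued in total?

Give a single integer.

Answer: 5

Derivation:
Acc 1: bank0 row2 -> MISS (open row2); precharges=0
Acc 2: bank0 row2 -> HIT
Acc 3: bank1 row0 -> MISS (open row0); precharges=0
Acc 4: bank0 row0 -> MISS (open row0); precharges=1
Acc 5: bank1 row4 -> MISS (open row4); precharges=2
Acc 6: bank0 row3 -> MISS (open row3); precharges=3
Acc 7: bank1 row0 -> MISS (open row0); precharges=4
Acc 8: bank1 row2 -> MISS (open row2); precharges=5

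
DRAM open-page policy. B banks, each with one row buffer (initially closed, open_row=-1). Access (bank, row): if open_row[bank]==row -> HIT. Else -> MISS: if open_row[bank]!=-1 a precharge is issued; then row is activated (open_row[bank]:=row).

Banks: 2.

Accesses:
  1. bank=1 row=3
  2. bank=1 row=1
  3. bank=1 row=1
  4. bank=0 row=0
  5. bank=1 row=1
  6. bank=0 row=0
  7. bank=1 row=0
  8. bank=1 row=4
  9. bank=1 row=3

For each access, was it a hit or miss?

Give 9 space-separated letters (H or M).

Answer: M M H M H H M M M

Derivation:
Acc 1: bank1 row3 -> MISS (open row3); precharges=0
Acc 2: bank1 row1 -> MISS (open row1); precharges=1
Acc 3: bank1 row1 -> HIT
Acc 4: bank0 row0 -> MISS (open row0); precharges=1
Acc 5: bank1 row1 -> HIT
Acc 6: bank0 row0 -> HIT
Acc 7: bank1 row0 -> MISS (open row0); precharges=2
Acc 8: bank1 row4 -> MISS (open row4); precharges=3
Acc 9: bank1 row3 -> MISS (open row3); precharges=4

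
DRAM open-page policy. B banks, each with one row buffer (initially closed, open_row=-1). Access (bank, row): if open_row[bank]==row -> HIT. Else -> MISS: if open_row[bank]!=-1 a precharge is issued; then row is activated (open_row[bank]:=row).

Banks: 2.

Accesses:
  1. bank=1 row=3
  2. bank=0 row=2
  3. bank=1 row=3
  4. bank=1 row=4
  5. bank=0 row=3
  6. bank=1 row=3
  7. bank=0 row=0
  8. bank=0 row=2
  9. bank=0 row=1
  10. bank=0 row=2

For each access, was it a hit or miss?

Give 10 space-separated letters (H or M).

Acc 1: bank1 row3 -> MISS (open row3); precharges=0
Acc 2: bank0 row2 -> MISS (open row2); precharges=0
Acc 3: bank1 row3 -> HIT
Acc 4: bank1 row4 -> MISS (open row4); precharges=1
Acc 5: bank0 row3 -> MISS (open row3); precharges=2
Acc 6: bank1 row3 -> MISS (open row3); precharges=3
Acc 7: bank0 row0 -> MISS (open row0); precharges=4
Acc 8: bank0 row2 -> MISS (open row2); precharges=5
Acc 9: bank0 row1 -> MISS (open row1); precharges=6
Acc 10: bank0 row2 -> MISS (open row2); precharges=7

Answer: M M H M M M M M M M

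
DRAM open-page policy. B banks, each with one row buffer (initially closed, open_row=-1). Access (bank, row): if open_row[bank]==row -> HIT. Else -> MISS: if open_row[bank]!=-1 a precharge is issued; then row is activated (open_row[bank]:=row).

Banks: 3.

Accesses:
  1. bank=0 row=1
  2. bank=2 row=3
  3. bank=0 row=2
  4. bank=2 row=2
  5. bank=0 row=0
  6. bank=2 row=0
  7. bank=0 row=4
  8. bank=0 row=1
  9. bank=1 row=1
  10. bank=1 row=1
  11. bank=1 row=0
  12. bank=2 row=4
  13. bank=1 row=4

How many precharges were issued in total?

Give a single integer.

Answer: 9

Derivation:
Acc 1: bank0 row1 -> MISS (open row1); precharges=0
Acc 2: bank2 row3 -> MISS (open row3); precharges=0
Acc 3: bank0 row2 -> MISS (open row2); precharges=1
Acc 4: bank2 row2 -> MISS (open row2); precharges=2
Acc 5: bank0 row0 -> MISS (open row0); precharges=3
Acc 6: bank2 row0 -> MISS (open row0); precharges=4
Acc 7: bank0 row4 -> MISS (open row4); precharges=5
Acc 8: bank0 row1 -> MISS (open row1); precharges=6
Acc 9: bank1 row1 -> MISS (open row1); precharges=6
Acc 10: bank1 row1 -> HIT
Acc 11: bank1 row0 -> MISS (open row0); precharges=7
Acc 12: bank2 row4 -> MISS (open row4); precharges=8
Acc 13: bank1 row4 -> MISS (open row4); precharges=9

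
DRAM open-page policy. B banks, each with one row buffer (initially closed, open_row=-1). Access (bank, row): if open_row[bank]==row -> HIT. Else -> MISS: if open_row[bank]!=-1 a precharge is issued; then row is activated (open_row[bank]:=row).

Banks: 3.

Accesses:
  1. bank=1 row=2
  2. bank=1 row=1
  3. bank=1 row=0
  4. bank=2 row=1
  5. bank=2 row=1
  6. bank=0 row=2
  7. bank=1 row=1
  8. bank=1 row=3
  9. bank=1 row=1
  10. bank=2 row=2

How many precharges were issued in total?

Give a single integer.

Answer: 6

Derivation:
Acc 1: bank1 row2 -> MISS (open row2); precharges=0
Acc 2: bank1 row1 -> MISS (open row1); precharges=1
Acc 3: bank1 row0 -> MISS (open row0); precharges=2
Acc 4: bank2 row1 -> MISS (open row1); precharges=2
Acc 5: bank2 row1 -> HIT
Acc 6: bank0 row2 -> MISS (open row2); precharges=2
Acc 7: bank1 row1 -> MISS (open row1); precharges=3
Acc 8: bank1 row3 -> MISS (open row3); precharges=4
Acc 9: bank1 row1 -> MISS (open row1); precharges=5
Acc 10: bank2 row2 -> MISS (open row2); precharges=6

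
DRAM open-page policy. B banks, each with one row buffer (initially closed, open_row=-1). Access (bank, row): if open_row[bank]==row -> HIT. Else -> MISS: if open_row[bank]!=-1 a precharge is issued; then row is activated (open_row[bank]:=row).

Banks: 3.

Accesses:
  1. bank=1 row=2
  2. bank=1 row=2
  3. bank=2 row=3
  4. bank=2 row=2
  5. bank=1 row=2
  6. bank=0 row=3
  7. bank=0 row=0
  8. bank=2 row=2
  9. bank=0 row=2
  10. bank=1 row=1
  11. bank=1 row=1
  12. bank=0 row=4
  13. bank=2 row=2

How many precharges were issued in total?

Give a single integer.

Answer: 5

Derivation:
Acc 1: bank1 row2 -> MISS (open row2); precharges=0
Acc 2: bank1 row2 -> HIT
Acc 3: bank2 row3 -> MISS (open row3); precharges=0
Acc 4: bank2 row2 -> MISS (open row2); precharges=1
Acc 5: bank1 row2 -> HIT
Acc 6: bank0 row3 -> MISS (open row3); precharges=1
Acc 7: bank0 row0 -> MISS (open row0); precharges=2
Acc 8: bank2 row2 -> HIT
Acc 9: bank0 row2 -> MISS (open row2); precharges=3
Acc 10: bank1 row1 -> MISS (open row1); precharges=4
Acc 11: bank1 row1 -> HIT
Acc 12: bank0 row4 -> MISS (open row4); precharges=5
Acc 13: bank2 row2 -> HIT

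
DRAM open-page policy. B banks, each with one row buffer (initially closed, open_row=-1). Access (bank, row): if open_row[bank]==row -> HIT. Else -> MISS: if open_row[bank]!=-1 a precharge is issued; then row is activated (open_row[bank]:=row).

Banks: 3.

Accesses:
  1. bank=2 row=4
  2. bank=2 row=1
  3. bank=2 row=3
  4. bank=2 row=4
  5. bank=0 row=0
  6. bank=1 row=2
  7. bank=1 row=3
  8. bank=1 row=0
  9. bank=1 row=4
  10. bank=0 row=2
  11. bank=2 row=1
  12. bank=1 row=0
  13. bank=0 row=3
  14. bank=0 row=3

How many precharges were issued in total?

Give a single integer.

Answer: 10

Derivation:
Acc 1: bank2 row4 -> MISS (open row4); precharges=0
Acc 2: bank2 row1 -> MISS (open row1); precharges=1
Acc 3: bank2 row3 -> MISS (open row3); precharges=2
Acc 4: bank2 row4 -> MISS (open row4); precharges=3
Acc 5: bank0 row0 -> MISS (open row0); precharges=3
Acc 6: bank1 row2 -> MISS (open row2); precharges=3
Acc 7: bank1 row3 -> MISS (open row3); precharges=4
Acc 8: bank1 row0 -> MISS (open row0); precharges=5
Acc 9: bank1 row4 -> MISS (open row4); precharges=6
Acc 10: bank0 row2 -> MISS (open row2); precharges=7
Acc 11: bank2 row1 -> MISS (open row1); precharges=8
Acc 12: bank1 row0 -> MISS (open row0); precharges=9
Acc 13: bank0 row3 -> MISS (open row3); precharges=10
Acc 14: bank0 row3 -> HIT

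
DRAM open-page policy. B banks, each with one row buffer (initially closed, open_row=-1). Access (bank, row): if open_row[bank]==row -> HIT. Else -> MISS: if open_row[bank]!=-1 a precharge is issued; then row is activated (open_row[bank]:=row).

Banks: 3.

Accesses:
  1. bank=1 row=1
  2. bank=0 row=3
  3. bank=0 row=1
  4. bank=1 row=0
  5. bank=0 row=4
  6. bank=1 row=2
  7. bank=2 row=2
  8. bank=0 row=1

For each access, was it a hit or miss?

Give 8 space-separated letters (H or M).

Acc 1: bank1 row1 -> MISS (open row1); precharges=0
Acc 2: bank0 row3 -> MISS (open row3); precharges=0
Acc 3: bank0 row1 -> MISS (open row1); precharges=1
Acc 4: bank1 row0 -> MISS (open row0); precharges=2
Acc 5: bank0 row4 -> MISS (open row4); precharges=3
Acc 6: bank1 row2 -> MISS (open row2); precharges=4
Acc 7: bank2 row2 -> MISS (open row2); precharges=4
Acc 8: bank0 row1 -> MISS (open row1); precharges=5

Answer: M M M M M M M M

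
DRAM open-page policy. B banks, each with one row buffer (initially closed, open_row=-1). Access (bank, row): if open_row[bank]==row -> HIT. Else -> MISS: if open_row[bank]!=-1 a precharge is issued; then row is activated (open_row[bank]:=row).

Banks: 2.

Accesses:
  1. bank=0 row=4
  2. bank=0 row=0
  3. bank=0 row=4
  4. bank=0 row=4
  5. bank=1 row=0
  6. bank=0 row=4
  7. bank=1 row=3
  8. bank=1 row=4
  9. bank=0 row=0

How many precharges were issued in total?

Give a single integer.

Acc 1: bank0 row4 -> MISS (open row4); precharges=0
Acc 2: bank0 row0 -> MISS (open row0); precharges=1
Acc 3: bank0 row4 -> MISS (open row4); precharges=2
Acc 4: bank0 row4 -> HIT
Acc 5: bank1 row0 -> MISS (open row0); precharges=2
Acc 6: bank0 row4 -> HIT
Acc 7: bank1 row3 -> MISS (open row3); precharges=3
Acc 8: bank1 row4 -> MISS (open row4); precharges=4
Acc 9: bank0 row0 -> MISS (open row0); precharges=5

Answer: 5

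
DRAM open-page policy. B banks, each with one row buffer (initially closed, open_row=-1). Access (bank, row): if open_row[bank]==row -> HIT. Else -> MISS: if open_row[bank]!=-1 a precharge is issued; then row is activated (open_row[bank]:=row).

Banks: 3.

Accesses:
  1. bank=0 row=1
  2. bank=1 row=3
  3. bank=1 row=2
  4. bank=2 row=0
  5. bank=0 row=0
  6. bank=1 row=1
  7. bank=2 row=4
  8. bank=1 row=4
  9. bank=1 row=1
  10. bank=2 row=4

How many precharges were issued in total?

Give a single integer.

Answer: 6

Derivation:
Acc 1: bank0 row1 -> MISS (open row1); precharges=0
Acc 2: bank1 row3 -> MISS (open row3); precharges=0
Acc 3: bank1 row2 -> MISS (open row2); precharges=1
Acc 4: bank2 row0 -> MISS (open row0); precharges=1
Acc 5: bank0 row0 -> MISS (open row0); precharges=2
Acc 6: bank1 row1 -> MISS (open row1); precharges=3
Acc 7: bank2 row4 -> MISS (open row4); precharges=4
Acc 8: bank1 row4 -> MISS (open row4); precharges=5
Acc 9: bank1 row1 -> MISS (open row1); precharges=6
Acc 10: bank2 row4 -> HIT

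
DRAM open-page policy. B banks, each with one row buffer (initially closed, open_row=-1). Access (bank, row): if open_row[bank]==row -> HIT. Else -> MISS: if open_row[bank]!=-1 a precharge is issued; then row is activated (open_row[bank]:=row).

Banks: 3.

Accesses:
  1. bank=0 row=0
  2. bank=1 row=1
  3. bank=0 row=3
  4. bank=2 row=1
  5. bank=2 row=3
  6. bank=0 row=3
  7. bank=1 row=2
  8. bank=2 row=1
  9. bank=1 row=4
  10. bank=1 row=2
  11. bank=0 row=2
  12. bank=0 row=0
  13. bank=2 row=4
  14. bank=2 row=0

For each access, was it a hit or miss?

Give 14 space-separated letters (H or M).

Acc 1: bank0 row0 -> MISS (open row0); precharges=0
Acc 2: bank1 row1 -> MISS (open row1); precharges=0
Acc 3: bank0 row3 -> MISS (open row3); precharges=1
Acc 4: bank2 row1 -> MISS (open row1); precharges=1
Acc 5: bank2 row3 -> MISS (open row3); precharges=2
Acc 6: bank0 row3 -> HIT
Acc 7: bank1 row2 -> MISS (open row2); precharges=3
Acc 8: bank2 row1 -> MISS (open row1); precharges=4
Acc 9: bank1 row4 -> MISS (open row4); precharges=5
Acc 10: bank1 row2 -> MISS (open row2); precharges=6
Acc 11: bank0 row2 -> MISS (open row2); precharges=7
Acc 12: bank0 row0 -> MISS (open row0); precharges=8
Acc 13: bank2 row4 -> MISS (open row4); precharges=9
Acc 14: bank2 row0 -> MISS (open row0); precharges=10

Answer: M M M M M H M M M M M M M M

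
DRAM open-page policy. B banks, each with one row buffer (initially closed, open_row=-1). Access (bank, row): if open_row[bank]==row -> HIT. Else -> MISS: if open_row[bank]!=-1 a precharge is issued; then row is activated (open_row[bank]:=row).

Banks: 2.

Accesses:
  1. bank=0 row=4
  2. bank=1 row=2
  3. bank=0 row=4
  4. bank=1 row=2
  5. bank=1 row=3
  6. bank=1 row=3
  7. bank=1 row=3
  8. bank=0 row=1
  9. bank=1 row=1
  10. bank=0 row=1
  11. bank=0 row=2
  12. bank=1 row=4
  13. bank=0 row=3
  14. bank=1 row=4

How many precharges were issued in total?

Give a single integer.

Acc 1: bank0 row4 -> MISS (open row4); precharges=0
Acc 2: bank1 row2 -> MISS (open row2); precharges=0
Acc 3: bank0 row4 -> HIT
Acc 4: bank1 row2 -> HIT
Acc 5: bank1 row3 -> MISS (open row3); precharges=1
Acc 6: bank1 row3 -> HIT
Acc 7: bank1 row3 -> HIT
Acc 8: bank0 row1 -> MISS (open row1); precharges=2
Acc 9: bank1 row1 -> MISS (open row1); precharges=3
Acc 10: bank0 row1 -> HIT
Acc 11: bank0 row2 -> MISS (open row2); precharges=4
Acc 12: bank1 row4 -> MISS (open row4); precharges=5
Acc 13: bank0 row3 -> MISS (open row3); precharges=6
Acc 14: bank1 row4 -> HIT

Answer: 6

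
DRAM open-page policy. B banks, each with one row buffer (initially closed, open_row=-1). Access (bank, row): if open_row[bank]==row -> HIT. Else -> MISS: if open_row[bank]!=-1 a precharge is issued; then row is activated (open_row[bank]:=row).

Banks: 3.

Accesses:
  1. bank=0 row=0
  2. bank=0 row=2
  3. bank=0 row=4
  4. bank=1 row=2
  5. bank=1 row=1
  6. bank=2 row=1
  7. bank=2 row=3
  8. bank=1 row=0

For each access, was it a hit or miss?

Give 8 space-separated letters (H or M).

Acc 1: bank0 row0 -> MISS (open row0); precharges=0
Acc 2: bank0 row2 -> MISS (open row2); precharges=1
Acc 3: bank0 row4 -> MISS (open row4); precharges=2
Acc 4: bank1 row2 -> MISS (open row2); precharges=2
Acc 5: bank1 row1 -> MISS (open row1); precharges=3
Acc 6: bank2 row1 -> MISS (open row1); precharges=3
Acc 7: bank2 row3 -> MISS (open row3); precharges=4
Acc 8: bank1 row0 -> MISS (open row0); precharges=5

Answer: M M M M M M M M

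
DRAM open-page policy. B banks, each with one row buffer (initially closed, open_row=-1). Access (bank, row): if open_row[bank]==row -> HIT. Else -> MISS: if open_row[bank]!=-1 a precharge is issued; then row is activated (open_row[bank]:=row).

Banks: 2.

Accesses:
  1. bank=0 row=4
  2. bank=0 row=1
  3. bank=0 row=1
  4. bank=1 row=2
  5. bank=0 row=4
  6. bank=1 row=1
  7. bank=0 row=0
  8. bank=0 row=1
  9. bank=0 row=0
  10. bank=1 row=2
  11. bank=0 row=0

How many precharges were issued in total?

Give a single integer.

Answer: 7

Derivation:
Acc 1: bank0 row4 -> MISS (open row4); precharges=0
Acc 2: bank0 row1 -> MISS (open row1); precharges=1
Acc 3: bank0 row1 -> HIT
Acc 4: bank1 row2 -> MISS (open row2); precharges=1
Acc 5: bank0 row4 -> MISS (open row4); precharges=2
Acc 6: bank1 row1 -> MISS (open row1); precharges=3
Acc 7: bank0 row0 -> MISS (open row0); precharges=4
Acc 8: bank0 row1 -> MISS (open row1); precharges=5
Acc 9: bank0 row0 -> MISS (open row0); precharges=6
Acc 10: bank1 row2 -> MISS (open row2); precharges=7
Acc 11: bank0 row0 -> HIT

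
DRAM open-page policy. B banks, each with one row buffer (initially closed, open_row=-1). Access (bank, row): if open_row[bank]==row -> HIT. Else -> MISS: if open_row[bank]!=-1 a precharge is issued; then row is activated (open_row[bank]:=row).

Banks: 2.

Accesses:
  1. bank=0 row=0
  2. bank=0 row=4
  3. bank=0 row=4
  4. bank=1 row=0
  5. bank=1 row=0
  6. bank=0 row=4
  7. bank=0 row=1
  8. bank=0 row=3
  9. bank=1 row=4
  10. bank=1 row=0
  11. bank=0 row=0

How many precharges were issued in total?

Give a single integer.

Answer: 6

Derivation:
Acc 1: bank0 row0 -> MISS (open row0); precharges=0
Acc 2: bank0 row4 -> MISS (open row4); precharges=1
Acc 3: bank0 row4 -> HIT
Acc 4: bank1 row0 -> MISS (open row0); precharges=1
Acc 5: bank1 row0 -> HIT
Acc 6: bank0 row4 -> HIT
Acc 7: bank0 row1 -> MISS (open row1); precharges=2
Acc 8: bank0 row3 -> MISS (open row3); precharges=3
Acc 9: bank1 row4 -> MISS (open row4); precharges=4
Acc 10: bank1 row0 -> MISS (open row0); precharges=5
Acc 11: bank0 row0 -> MISS (open row0); precharges=6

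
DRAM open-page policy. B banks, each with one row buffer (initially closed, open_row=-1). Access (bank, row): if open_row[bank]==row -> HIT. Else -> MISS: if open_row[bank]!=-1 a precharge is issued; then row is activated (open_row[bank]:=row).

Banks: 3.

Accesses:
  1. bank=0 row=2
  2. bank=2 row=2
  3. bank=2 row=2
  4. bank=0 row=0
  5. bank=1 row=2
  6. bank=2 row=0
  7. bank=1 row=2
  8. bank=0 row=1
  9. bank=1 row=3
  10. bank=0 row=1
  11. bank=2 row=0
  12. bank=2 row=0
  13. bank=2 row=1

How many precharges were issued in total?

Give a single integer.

Answer: 5

Derivation:
Acc 1: bank0 row2 -> MISS (open row2); precharges=0
Acc 2: bank2 row2 -> MISS (open row2); precharges=0
Acc 3: bank2 row2 -> HIT
Acc 4: bank0 row0 -> MISS (open row0); precharges=1
Acc 5: bank1 row2 -> MISS (open row2); precharges=1
Acc 6: bank2 row0 -> MISS (open row0); precharges=2
Acc 7: bank1 row2 -> HIT
Acc 8: bank0 row1 -> MISS (open row1); precharges=3
Acc 9: bank1 row3 -> MISS (open row3); precharges=4
Acc 10: bank0 row1 -> HIT
Acc 11: bank2 row0 -> HIT
Acc 12: bank2 row0 -> HIT
Acc 13: bank2 row1 -> MISS (open row1); precharges=5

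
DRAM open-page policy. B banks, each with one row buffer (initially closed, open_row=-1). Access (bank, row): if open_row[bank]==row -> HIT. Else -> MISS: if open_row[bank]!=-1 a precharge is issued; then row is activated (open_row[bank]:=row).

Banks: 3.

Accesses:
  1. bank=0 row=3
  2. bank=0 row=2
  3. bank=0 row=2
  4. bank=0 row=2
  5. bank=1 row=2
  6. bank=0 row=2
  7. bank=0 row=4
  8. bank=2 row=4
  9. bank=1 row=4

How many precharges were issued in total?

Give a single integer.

Acc 1: bank0 row3 -> MISS (open row3); precharges=0
Acc 2: bank0 row2 -> MISS (open row2); precharges=1
Acc 3: bank0 row2 -> HIT
Acc 4: bank0 row2 -> HIT
Acc 5: bank1 row2 -> MISS (open row2); precharges=1
Acc 6: bank0 row2 -> HIT
Acc 7: bank0 row4 -> MISS (open row4); precharges=2
Acc 8: bank2 row4 -> MISS (open row4); precharges=2
Acc 9: bank1 row4 -> MISS (open row4); precharges=3

Answer: 3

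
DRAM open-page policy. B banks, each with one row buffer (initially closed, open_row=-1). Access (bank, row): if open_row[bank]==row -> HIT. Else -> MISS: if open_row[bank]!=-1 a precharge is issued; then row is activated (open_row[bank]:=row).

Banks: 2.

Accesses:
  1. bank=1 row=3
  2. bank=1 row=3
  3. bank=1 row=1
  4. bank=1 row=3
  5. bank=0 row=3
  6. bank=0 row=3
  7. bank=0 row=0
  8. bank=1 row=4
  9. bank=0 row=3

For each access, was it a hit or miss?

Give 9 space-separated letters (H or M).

Answer: M H M M M H M M M

Derivation:
Acc 1: bank1 row3 -> MISS (open row3); precharges=0
Acc 2: bank1 row3 -> HIT
Acc 3: bank1 row1 -> MISS (open row1); precharges=1
Acc 4: bank1 row3 -> MISS (open row3); precharges=2
Acc 5: bank0 row3 -> MISS (open row3); precharges=2
Acc 6: bank0 row3 -> HIT
Acc 7: bank0 row0 -> MISS (open row0); precharges=3
Acc 8: bank1 row4 -> MISS (open row4); precharges=4
Acc 9: bank0 row3 -> MISS (open row3); precharges=5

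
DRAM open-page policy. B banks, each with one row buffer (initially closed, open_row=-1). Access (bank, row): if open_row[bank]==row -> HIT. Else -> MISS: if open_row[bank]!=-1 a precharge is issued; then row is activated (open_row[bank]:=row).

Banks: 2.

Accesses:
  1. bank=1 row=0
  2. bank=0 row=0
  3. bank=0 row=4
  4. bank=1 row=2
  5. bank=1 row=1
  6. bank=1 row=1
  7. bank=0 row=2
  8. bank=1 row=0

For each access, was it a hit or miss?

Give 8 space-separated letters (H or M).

Answer: M M M M M H M M

Derivation:
Acc 1: bank1 row0 -> MISS (open row0); precharges=0
Acc 2: bank0 row0 -> MISS (open row0); precharges=0
Acc 3: bank0 row4 -> MISS (open row4); precharges=1
Acc 4: bank1 row2 -> MISS (open row2); precharges=2
Acc 5: bank1 row1 -> MISS (open row1); precharges=3
Acc 6: bank1 row1 -> HIT
Acc 7: bank0 row2 -> MISS (open row2); precharges=4
Acc 8: bank1 row0 -> MISS (open row0); precharges=5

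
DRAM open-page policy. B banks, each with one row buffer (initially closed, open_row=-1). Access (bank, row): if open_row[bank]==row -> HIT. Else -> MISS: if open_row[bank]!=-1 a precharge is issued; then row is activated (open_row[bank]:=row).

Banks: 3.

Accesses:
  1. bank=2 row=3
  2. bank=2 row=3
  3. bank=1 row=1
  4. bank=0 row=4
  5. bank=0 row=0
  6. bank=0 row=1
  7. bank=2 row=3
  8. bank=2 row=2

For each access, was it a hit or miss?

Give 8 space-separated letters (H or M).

Acc 1: bank2 row3 -> MISS (open row3); precharges=0
Acc 2: bank2 row3 -> HIT
Acc 3: bank1 row1 -> MISS (open row1); precharges=0
Acc 4: bank0 row4 -> MISS (open row4); precharges=0
Acc 5: bank0 row0 -> MISS (open row0); precharges=1
Acc 6: bank0 row1 -> MISS (open row1); precharges=2
Acc 7: bank2 row3 -> HIT
Acc 8: bank2 row2 -> MISS (open row2); precharges=3

Answer: M H M M M M H M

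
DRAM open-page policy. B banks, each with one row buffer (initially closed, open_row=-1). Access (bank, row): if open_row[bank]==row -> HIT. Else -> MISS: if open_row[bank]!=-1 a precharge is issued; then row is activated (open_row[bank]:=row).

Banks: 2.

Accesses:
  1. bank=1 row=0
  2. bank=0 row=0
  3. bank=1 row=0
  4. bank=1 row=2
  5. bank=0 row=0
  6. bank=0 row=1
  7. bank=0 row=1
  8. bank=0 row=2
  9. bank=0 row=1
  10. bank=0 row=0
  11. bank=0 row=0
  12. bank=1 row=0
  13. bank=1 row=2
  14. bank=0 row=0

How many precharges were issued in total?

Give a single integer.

Answer: 7

Derivation:
Acc 1: bank1 row0 -> MISS (open row0); precharges=0
Acc 2: bank0 row0 -> MISS (open row0); precharges=0
Acc 3: bank1 row0 -> HIT
Acc 4: bank1 row2 -> MISS (open row2); precharges=1
Acc 5: bank0 row0 -> HIT
Acc 6: bank0 row1 -> MISS (open row1); precharges=2
Acc 7: bank0 row1 -> HIT
Acc 8: bank0 row2 -> MISS (open row2); precharges=3
Acc 9: bank0 row1 -> MISS (open row1); precharges=4
Acc 10: bank0 row0 -> MISS (open row0); precharges=5
Acc 11: bank0 row0 -> HIT
Acc 12: bank1 row0 -> MISS (open row0); precharges=6
Acc 13: bank1 row2 -> MISS (open row2); precharges=7
Acc 14: bank0 row0 -> HIT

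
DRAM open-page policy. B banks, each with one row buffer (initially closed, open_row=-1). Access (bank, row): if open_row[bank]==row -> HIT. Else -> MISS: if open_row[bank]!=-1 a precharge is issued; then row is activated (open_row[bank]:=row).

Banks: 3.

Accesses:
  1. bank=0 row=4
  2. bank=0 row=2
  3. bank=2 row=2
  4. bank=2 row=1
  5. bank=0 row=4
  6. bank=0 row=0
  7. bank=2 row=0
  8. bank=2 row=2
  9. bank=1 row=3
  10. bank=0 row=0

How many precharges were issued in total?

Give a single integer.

Acc 1: bank0 row4 -> MISS (open row4); precharges=0
Acc 2: bank0 row2 -> MISS (open row2); precharges=1
Acc 3: bank2 row2 -> MISS (open row2); precharges=1
Acc 4: bank2 row1 -> MISS (open row1); precharges=2
Acc 5: bank0 row4 -> MISS (open row4); precharges=3
Acc 6: bank0 row0 -> MISS (open row0); precharges=4
Acc 7: bank2 row0 -> MISS (open row0); precharges=5
Acc 8: bank2 row2 -> MISS (open row2); precharges=6
Acc 9: bank1 row3 -> MISS (open row3); precharges=6
Acc 10: bank0 row0 -> HIT

Answer: 6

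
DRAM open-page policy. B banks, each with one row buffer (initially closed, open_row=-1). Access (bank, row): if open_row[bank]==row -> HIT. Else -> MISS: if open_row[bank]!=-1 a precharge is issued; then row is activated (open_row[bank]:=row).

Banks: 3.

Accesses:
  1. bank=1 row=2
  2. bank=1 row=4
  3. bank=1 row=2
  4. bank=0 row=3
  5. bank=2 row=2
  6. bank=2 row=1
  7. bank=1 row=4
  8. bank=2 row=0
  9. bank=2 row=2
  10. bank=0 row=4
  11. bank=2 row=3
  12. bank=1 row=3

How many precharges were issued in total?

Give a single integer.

Acc 1: bank1 row2 -> MISS (open row2); precharges=0
Acc 2: bank1 row4 -> MISS (open row4); precharges=1
Acc 3: bank1 row2 -> MISS (open row2); precharges=2
Acc 4: bank0 row3 -> MISS (open row3); precharges=2
Acc 5: bank2 row2 -> MISS (open row2); precharges=2
Acc 6: bank2 row1 -> MISS (open row1); precharges=3
Acc 7: bank1 row4 -> MISS (open row4); precharges=4
Acc 8: bank2 row0 -> MISS (open row0); precharges=5
Acc 9: bank2 row2 -> MISS (open row2); precharges=6
Acc 10: bank0 row4 -> MISS (open row4); precharges=7
Acc 11: bank2 row3 -> MISS (open row3); precharges=8
Acc 12: bank1 row3 -> MISS (open row3); precharges=9

Answer: 9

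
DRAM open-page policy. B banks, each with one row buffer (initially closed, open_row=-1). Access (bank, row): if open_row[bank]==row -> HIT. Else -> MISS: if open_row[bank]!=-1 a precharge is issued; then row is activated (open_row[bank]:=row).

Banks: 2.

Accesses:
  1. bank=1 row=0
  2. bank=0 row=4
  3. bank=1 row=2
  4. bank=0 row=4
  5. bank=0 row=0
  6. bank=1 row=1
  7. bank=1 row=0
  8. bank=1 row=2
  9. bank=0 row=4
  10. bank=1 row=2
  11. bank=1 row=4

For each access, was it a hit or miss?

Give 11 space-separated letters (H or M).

Acc 1: bank1 row0 -> MISS (open row0); precharges=0
Acc 2: bank0 row4 -> MISS (open row4); precharges=0
Acc 3: bank1 row2 -> MISS (open row2); precharges=1
Acc 4: bank0 row4 -> HIT
Acc 5: bank0 row0 -> MISS (open row0); precharges=2
Acc 6: bank1 row1 -> MISS (open row1); precharges=3
Acc 7: bank1 row0 -> MISS (open row0); precharges=4
Acc 8: bank1 row2 -> MISS (open row2); precharges=5
Acc 9: bank0 row4 -> MISS (open row4); precharges=6
Acc 10: bank1 row2 -> HIT
Acc 11: bank1 row4 -> MISS (open row4); precharges=7

Answer: M M M H M M M M M H M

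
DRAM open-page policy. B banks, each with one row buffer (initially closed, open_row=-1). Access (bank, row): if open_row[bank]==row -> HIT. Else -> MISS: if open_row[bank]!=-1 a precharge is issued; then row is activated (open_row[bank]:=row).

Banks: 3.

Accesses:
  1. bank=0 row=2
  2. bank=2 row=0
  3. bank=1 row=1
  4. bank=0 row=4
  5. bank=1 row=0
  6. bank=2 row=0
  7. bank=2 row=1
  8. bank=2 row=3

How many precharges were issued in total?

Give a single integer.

Acc 1: bank0 row2 -> MISS (open row2); precharges=0
Acc 2: bank2 row0 -> MISS (open row0); precharges=0
Acc 3: bank1 row1 -> MISS (open row1); precharges=0
Acc 4: bank0 row4 -> MISS (open row4); precharges=1
Acc 5: bank1 row0 -> MISS (open row0); precharges=2
Acc 6: bank2 row0 -> HIT
Acc 7: bank2 row1 -> MISS (open row1); precharges=3
Acc 8: bank2 row3 -> MISS (open row3); precharges=4

Answer: 4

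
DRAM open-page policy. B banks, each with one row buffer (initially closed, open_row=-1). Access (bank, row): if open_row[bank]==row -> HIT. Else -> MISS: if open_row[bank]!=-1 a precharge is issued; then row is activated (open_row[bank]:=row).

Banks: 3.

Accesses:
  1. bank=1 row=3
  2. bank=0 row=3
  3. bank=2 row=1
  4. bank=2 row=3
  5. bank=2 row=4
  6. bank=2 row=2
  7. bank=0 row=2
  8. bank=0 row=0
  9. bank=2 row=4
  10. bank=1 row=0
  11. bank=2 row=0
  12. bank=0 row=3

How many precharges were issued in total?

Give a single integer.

Answer: 9

Derivation:
Acc 1: bank1 row3 -> MISS (open row3); precharges=0
Acc 2: bank0 row3 -> MISS (open row3); precharges=0
Acc 3: bank2 row1 -> MISS (open row1); precharges=0
Acc 4: bank2 row3 -> MISS (open row3); precharges=1
Acc 5: bank2 row4 -> MISS (open row4); precharges=2
Acc 6: bank2 row2 -> MISS (open row2); precharges=3
Acc 7: bank0 row2 -> MISS (open row2); precharges=4
Acc 8: bank0 row0 -> MISS (open row0); precharges=5
Acc 9: bank2 row4 -> MISS (open row4); precharges=6
Acc 10: bank1 row0 -> MISS (open row0); precharges=7
Acc 11: bank2 row0 -> MISS (open row0); precharges=8
Acc 12: bank0 row3 -> MISS (open row3); precharges=9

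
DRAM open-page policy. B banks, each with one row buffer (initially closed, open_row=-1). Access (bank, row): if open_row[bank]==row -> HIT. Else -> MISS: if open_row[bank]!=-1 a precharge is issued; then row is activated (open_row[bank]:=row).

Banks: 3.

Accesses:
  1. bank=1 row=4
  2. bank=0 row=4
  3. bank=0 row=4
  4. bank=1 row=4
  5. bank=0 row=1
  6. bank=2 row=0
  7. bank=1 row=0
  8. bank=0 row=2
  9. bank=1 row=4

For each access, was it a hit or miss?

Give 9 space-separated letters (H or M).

Answer: M M H H M M M M M

Derivation:
Acc 1: bank1 row4 -> MISS (open row4); precharges=0
Acc 2: bank0 row4 -> MISS (open row4); precharges=0
Acc 3: bank0 row4 -> HIT
Acc 4: bank1 row4 -> HIT
Acc 5: bank0 row1 -> MISS (open row1); precharges=1
Acc 6: bank2 row0 -> MISS (open row0); precharges=1
Acc 7: bank1 row0 -> MISS (open row0); precharges=2
Acc 8: bank0 row2 -> MISS (open row2); precharges=3
Acc 9: bank1 row4 -> MISS (open row4); precharges=4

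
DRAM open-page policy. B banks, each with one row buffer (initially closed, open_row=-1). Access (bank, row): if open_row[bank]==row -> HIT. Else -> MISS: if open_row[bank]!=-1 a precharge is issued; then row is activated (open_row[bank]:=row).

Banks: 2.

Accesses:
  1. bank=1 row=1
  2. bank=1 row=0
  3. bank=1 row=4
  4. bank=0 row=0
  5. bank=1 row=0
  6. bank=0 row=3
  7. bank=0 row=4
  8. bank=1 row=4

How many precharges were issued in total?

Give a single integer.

Answer: 6

Derivation:
Acc 1: bank1 row1 -> MISS (open row1); precharges=0
Acc 2: bank1 row0 -> MISS (open row0); precharges=1
Acc 3: bank1 row4 -> MISS (open row4); precharges=2
Acc 4: bank0 row0 -> MISS (open row0); precharges=2
Acc 5: bank1 row0 -> MISS (open row0); precharges=3
Acc 6: bank0 row3 -> MISS (open row3); precharges=4
Acc 7: bank0 row4 -> MISS (open row4); precharges=5
Acc 8: bank1 row4 -> MISS (open row4); precharges=6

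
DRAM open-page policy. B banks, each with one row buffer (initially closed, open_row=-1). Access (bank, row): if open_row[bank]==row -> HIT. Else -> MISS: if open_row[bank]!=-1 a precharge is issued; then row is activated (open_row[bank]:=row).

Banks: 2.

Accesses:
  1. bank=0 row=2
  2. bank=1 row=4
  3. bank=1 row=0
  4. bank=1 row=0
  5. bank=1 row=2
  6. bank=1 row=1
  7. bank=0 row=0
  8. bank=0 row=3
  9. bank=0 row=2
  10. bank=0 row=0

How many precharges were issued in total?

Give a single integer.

Answer: 7

Derivation:
Acc 1: bank0 row2 -> MISS (open row2); precharges=0
Acc 2: bank1 row4 -> MISS (open row4); precharges=0
Acc 3: bank1 row0 -> MISS (open row0); precharges=1
Acc 4: bank1 row0 -> HIT
Acc 5: bank1 row2 -> MISS (open row2); precharges=2
Acc 6: bank1 row1 -> MISS (open row1); precharges=3
Acc 7: bank0 row0 -> MISS (open row0); precharges=4
Acc 8: bank0 row3 -> MISS (open row3); precharges=5
Acc 9: bank0 row2 -> MISS (open row2); precharges=6
Acc 10: bank0 row0 -> MISS (open row0); precharges=7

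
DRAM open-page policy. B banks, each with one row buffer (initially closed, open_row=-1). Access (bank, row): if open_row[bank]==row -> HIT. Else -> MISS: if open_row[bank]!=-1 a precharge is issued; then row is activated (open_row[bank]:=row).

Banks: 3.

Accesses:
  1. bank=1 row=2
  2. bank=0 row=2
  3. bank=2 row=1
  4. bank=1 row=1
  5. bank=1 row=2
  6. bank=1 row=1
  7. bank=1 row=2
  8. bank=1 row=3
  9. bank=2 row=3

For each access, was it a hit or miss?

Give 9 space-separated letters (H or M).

Answer: M M M M M M M M M

Derivation:
Acc 1: bank1 row2 -> MISS (open row2); precharges=0
Acc 2: bank0 row2 -> MISS (open row2); precharges=0
Acc 3: bank2 row1 -> MISS (open row1); precharges=0
Acc 4: bank1 row1 -> MISS (open row1); precharges=1
Acc 5: bank1 row2 -> MISS (open row2); precharges=2
Acc 6: bank1 row1 -> MISS (open row1); precharges=3
Acc 7: bank1 row2 -> MISS (open row2); precharges=4
Acc 8: bank1 row3 -> MISS (open row3); precharges=5
Acc 9: bank2 row3 -> MISS (open row3); precharges=6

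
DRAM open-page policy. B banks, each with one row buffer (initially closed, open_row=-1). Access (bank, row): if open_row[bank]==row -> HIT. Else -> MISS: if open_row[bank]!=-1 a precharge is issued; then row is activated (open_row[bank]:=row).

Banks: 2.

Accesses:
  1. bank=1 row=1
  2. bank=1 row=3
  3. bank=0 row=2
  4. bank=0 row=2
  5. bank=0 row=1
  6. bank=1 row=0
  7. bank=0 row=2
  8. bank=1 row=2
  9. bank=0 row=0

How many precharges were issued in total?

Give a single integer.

Acc 1: bank1 row1 -> MISS (open row1); precharges=0
Acc 2: bank1 row3 -> MISS (open row3); precharges=1
Acc 3: bank0 row2 -> MISS (open row2); precharges=1
Acc 4: bank0 row2 -> HIT
Acc 5: bank0 row1 -> MISS (open row1); precharges=2
Acc 6: bank1 row0 -> MISS (open row0); precharges=3
Acc 7: bank0 row2 -> MISS (open row2); precharges=4
Acc 8: bank1 row2 -> MISS (open row2); precharges=5
Acc 9: bank0 row0 -> MISS (open row0); precharges=6

Answer: 6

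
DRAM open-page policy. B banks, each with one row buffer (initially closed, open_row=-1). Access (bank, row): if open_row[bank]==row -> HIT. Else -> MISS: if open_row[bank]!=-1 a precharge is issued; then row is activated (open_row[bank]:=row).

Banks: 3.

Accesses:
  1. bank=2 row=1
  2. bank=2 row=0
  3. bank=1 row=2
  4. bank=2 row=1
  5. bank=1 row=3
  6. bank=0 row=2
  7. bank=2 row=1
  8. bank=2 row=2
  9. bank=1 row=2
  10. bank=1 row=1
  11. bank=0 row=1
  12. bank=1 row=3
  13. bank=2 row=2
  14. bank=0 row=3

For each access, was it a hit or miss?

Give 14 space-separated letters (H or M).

Acc 1: bank2 row1 -> MISS (open row1); precharges=0
Acc 2: bank2 row0 -> MISS (open row0); precharges=1
Acc 3: bank1 row2 -> MISS (open row2); precharges=1
Acc 4: bank2 row1 -> MISS (open row1); precharges=2
Acc 5: bank1 row3 -> MISS (open row3); precharges=3
Acc 6: bank0 row2 -> MISS (open row2); precharges=3
Acc 7: bank2 row1 -> HIT
Acc 8: bank2 row2 -> MISS (open row2); precharges=4
Acc 9: bank1 row2 -> MISS (open row2); precharges=5
Acc 10: bank1 row1 -> MISS (open row1); precharges=6
Acc 11: bank0 row1 -> MISS (open row1); precharges=7
Acc 12: bank1 row3 -> MISS (open row3); precharges=8
Acc 13: bank2 row2 -> HIT
Acc 14: bank0 row3 -> MISS (open row3); precharges=9

Answer: M M M M M M H M M M M M H M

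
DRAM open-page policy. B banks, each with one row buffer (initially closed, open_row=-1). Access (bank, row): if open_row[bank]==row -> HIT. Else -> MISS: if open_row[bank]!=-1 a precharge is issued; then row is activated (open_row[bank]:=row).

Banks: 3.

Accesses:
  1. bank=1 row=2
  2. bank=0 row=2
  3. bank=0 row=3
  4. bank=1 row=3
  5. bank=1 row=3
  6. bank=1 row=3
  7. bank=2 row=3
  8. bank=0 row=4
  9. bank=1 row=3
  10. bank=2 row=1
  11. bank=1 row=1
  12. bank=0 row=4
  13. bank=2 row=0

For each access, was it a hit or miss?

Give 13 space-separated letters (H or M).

Acc 1: bank1 row2 -> MISS (open row2); precharges=0
Acc 2: bank0 row2 -> MISS (open row2); precharges=0
Acc 3: bank0 row3 -> MISS (open row3); precharges=1
Acc 4: bank1 row3 -> MISS (open row3); precharges=2
Acc 5: bank1 row3 -> HIT
Acc 6: bank1 row3 -> HIT
Acc 7: bank2 row3 -> MISS (open row3); precharges=2
Acc 8: bank0 row4 -> MISS (open row4); precharges=3
Acc 9: bank1 row3 -> HIT
Acc 10: bank2 row1 -> MISS (open row1); precharges=4
Acc 11: bank1 row1 -> MISS (open row1); precharges=5
Acc 12: bank0 row4 -> HIT
Acc 13: bank2 row0 -> MISS (open row0); precharges=6

Answer: M M M M H H M M H M M H M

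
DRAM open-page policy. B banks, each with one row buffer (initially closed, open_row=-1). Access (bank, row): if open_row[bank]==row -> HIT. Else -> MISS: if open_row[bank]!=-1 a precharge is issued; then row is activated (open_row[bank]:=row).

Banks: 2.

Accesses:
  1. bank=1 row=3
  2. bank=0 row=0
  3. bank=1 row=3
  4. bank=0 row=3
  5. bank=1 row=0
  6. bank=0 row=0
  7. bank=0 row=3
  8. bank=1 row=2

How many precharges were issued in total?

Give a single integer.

Answer: 5

Derivation:
Acc 1: bank1 row3 -> MISS (open row3); precharges=0
Acc 2: bank0 row0 -> MISS (open row0); precharges=0
Acc 3: bank1 row3 -> HIT
Acc 4: bank0 row3 -> MISS (open row3); precharges=1
Acc 5: bank1 row0 -> MISS (open row0); precharges=2
Acc 6: bank0 row0 -> MISS (open row0); precharges=3
Acc 7: bank0 row3 -> MISS (open row3); precharges=4
Acc 8: bank1 row2 -> MISS (open row2); precharges=5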